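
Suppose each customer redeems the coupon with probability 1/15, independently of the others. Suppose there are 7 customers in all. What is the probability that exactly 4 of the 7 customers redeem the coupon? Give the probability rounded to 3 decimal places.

0.001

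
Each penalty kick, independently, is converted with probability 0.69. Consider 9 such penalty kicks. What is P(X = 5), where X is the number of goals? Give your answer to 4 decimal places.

0.1820

X ~ Binomial(n=9, p=0.69).
P(X=5) = C(9,5) · p^5 · (1−p)^4
= 126 · 0.1564 · 0.0092352 = 0.181996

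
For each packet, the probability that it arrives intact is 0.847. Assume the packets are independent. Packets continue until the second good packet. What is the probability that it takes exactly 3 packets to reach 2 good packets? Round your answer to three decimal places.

Y = trial on which the second success occurs; negative binomial, r=2, p=0.847.
P(Y=3) = C(2,1) · p^2 · (1−p)^1
= 2 · 0.71741 · 0.153 = 0.21953

0.220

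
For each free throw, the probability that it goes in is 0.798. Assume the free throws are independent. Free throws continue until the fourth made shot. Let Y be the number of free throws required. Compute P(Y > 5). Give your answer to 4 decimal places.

0.2668

Needing more than 5 free throws ⇔ fewer than 4 successes in the first 5. With X ~ Binomial(5, 0.798), P(Y > 5) = P(X ≤ 3).
  k=0: C(5,0)·0.798^0·0.202^5 = 0.000336
  k=1: C(5,1)·0.798^1·0.202^4 = 0.006643
  k=2: C(5,2)·0.798^2·0.202^3 = 0.052488
  k=3: C(5,3)·0.798^3·0.202^2 = 0.207354
P(X ≤ 3) = 0.266821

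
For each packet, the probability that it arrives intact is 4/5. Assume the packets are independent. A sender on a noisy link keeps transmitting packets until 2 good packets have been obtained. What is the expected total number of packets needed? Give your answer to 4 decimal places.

2.5000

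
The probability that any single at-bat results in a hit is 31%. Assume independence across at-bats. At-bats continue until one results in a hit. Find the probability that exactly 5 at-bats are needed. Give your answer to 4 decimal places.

Geometric (trials to first success), p = 0.31.
P(Y = 5) = (1−p)^4 · p = 0.22667 · 0.31 = 0.070268

0.0703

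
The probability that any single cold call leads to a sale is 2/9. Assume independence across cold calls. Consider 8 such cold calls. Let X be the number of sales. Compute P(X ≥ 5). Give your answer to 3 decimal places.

X ~ Binomial(8, 0.222222); P(X ≥ 5) = Σ C(8,k) p^k (1−p)^(8−k) over k:
  k=5: C(8,5)·0.222222^5·0.777778^3 = 0.01428
  k=6: C(8,6)·0.222222^6·0.777778^2 = 0.00204
  k=7: C(8,7)·0.222222^7·0.777778^1 = 0.00017
  k=8: C(8,8)·0.222222^8·0.777778^0 = 0.00001
Total = 0.01649

0.016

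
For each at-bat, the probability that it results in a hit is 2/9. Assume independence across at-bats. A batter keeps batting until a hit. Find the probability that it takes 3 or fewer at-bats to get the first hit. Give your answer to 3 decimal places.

0.529

Y = number of at-bats to the first success; geometric, p = 0.222222.
P(Y ≤ 3) = 1 − (1−p)^3 = 1 − 0.47051 = 0.52949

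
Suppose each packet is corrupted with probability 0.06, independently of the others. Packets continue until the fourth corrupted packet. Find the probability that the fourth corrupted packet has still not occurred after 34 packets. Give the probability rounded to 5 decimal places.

Needing more than 34 packets ⇔ fewer than 4 successes in the first 34. With X ~ Binomial(34, 0.06), P(Y > 34) = P(X ≤ 3).
  k=0: C(34,0)·0.06^0·0.94^34 = 0.1219964
  k=1: C(34,1)·0.06^1·0.94^33 = 0.2647581
  k=2: C(34,2)·0.06^2·0.94^32 = 0.2788410
  k=3: C(34,3)·0.06^3·0.94^31 = 0.1898492
P(X ≤ 3) = 0.8554448

0.85544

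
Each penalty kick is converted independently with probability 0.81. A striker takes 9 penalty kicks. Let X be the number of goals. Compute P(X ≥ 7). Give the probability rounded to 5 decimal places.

0.76427

X ~ Binomial(9, 0.81); P(X ≥ 7) = Σ C(9,k) p^k (1−p)^(9−k) over k:
  k=7: C(9,7)·0.81^7·0.19^2 = 0.2973068
  k=8: C(9,8)·0.81^8·0.19^1 = 0.3168665
  k=9: C(9,9)·0.81^9·0.19^0 = 0.1500946
Total = 0.7642679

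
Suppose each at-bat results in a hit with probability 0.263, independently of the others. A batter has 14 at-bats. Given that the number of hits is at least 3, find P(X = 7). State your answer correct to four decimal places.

0.0467

X ~ Binomial(14, 0.263). Want P(X=7 | X≥3) = P(X=7) / P(X≥3).
P(X=7) = C(14,7)·0.263^7·0.737^7 = 0.035278
P(X≥3) = 1 − 0.013949 − 0.069689 − 0.161645 = 0.754717
Ratio = 0.035278 / 0.754717 = 0.046744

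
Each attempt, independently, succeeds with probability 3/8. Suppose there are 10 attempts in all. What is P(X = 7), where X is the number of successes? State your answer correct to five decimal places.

0.03055

X ~ Binomial(n=10, p=0.375).
P(X=7) = C(10,7) · p^7 · (1−p)^3
= 120 · 0.0010428 · 0.24414 = 0.0305520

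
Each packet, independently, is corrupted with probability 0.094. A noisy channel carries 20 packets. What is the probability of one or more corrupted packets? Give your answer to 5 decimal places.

0.86114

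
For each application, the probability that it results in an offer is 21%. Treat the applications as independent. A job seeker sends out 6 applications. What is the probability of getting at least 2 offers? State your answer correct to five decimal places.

X ~ Binomial(6, 0.21); P(X ≥ 2) = Σ C(6,k) p^k (1−p)^(6−k) over k:
  k=2: C(6,2)·0.21^2·0.79^4 = 0.2576548
  k=3: C(6,3)·0.21^3·0.79^3 = 0.0913207
  k=4: C(6,4)·0.21^4·0.79^2 = 0.0182063
  k=5: C(6,5)·0.21^5·0.79^1 = 0.0019359
  k=6: C(6,6)·0.21^6·0.79^0 = 0.0000858
Total = 0.3692034

0.36920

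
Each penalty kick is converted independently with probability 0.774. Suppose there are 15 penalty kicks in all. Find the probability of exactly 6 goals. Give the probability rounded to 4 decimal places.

X ~ Binomial(n=15, p=0.774).
P(X=6) = C(15,6) · p^6 · (1−p)^9
= 5005 · 0.215 · 1.5381e-06 = 0.001655

0.0017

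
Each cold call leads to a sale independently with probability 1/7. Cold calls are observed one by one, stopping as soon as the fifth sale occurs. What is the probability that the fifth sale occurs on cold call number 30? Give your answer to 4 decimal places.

Y = trial on which the fifth success occurs; negative binomial, r=5, p=0.142857.
P(Y=30) = C(29,4) · p^5 · (1−p)^25
= 23751 · 5.9499e-05 · 0.0212 = 0.029959

0.0300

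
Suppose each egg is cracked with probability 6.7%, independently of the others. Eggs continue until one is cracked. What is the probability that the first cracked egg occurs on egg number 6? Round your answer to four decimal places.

0.0474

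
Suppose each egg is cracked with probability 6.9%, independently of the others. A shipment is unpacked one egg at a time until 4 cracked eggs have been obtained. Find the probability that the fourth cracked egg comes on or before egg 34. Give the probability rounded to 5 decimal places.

Finishing within 34 eggs ⇔ at least 4 successes in the first 34. With X ~ Binomial(34, 0.069), P(Y ≤ 34) = 1 − P(X ≤ 3).
  k=0: C(34,0)·0.069^0·0.931^34 = 0.0879608
  k=1: C(34,1)·0.069^1·0.931^33 = 0.2216499
  k=2: C(34,2)·0.069^2·0.931^32 = 0.2710509
  k=3: C(34,3)·0.069^3·0.931^31 = 0.2142787
1 − 0.7949402 = 0.2050598

0.20506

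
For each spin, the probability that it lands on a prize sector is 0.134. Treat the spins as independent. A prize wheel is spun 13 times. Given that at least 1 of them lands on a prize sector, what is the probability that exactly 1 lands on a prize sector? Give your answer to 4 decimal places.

0.3664

X ~ Binomial(13, 0.134). Want P(X=1 | X≥1) = P(X=1) / P(X≥1).
P(X=1) = C(13,1)·0.134^1·0.866^12 = 0.309929
P(X≥1) = 1 − 0.154075 = 0.845925
Ratio = 0.309929 / 0.845925 = 0.366379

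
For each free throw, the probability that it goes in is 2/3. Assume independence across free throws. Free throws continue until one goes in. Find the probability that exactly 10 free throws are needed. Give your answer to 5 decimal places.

Geometric (trials to first success), p = 0.666667.
P(Y = 10) = (1−p)^9 · p = 5.0805e-05 · 0.666667 = 0.0000339

0.00003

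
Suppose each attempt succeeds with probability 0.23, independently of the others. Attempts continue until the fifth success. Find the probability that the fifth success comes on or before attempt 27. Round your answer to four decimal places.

Finishing within 27 attempts ⇔ at least 5 successes in the first 27. With X ~ Binomial(27, 0.23), P(Y ≤ 27) = 1 − P(X ≤ 4).
  k=0: C(27,0)·0.23^0·0.77^27 = 0.000861
  k=1: C(27,1)·0.23^1·0.77^26 = 0.006948
  k=2: C(27,2)·0.23^2·0.77^25 = 0.026979
  k=3: C(27,3)·0.23^3·0.77^24 = 0.067156
  k=4: C(27,4)·0.23^4·0.77^23 = 0.120358
1 − 0.222303 = 0.777697

0.7777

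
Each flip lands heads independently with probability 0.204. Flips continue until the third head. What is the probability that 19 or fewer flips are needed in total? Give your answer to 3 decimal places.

0.776

Finishing within 19 flips ⇔ at least 3 successes in the first 19. With X ~ Binomial(19, 0.204), P(Y ≤ 19) = 1 − P(X ≤ 2).
  k=0: C(19,0)·0.204^0·0.796^19 = 0.01310
  k=1: C(19,1)·0.204^1·0.796^18 = 0.06380
  k=2: C(19,2)·0.204^2·0.796^17 = 0.14716
1 − 0.22406 = 0.77594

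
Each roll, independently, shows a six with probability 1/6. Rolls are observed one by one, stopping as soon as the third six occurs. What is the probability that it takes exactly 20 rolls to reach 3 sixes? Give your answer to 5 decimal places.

Y = trial on which the third success occurs; negative binomial, r=3, p=0.166667.
P(Y=20) = C(19,2) · p^3 · (1−p)^17
= 171 · 0.0046296 · 0.045073 = 0.0356830

0.03568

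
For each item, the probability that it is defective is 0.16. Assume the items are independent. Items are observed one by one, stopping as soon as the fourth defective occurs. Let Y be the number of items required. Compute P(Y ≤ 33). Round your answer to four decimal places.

0.7966

Finishing within 33 items ⇔ at least 4 successes in the first 33. With X ~ Binomial(33, 0.16), P(Y ≤ 33) = 1 − P(X ≤ 3).
  k=0: C(33,0)·0.16^0·0.84^33 = 0.003171
  k=1: C(33,1)·0.16^1·0.84^32 = 0.019933
  k=2: C(33,2)·0.16^2·0.84^31 = 0.060748
  k=3: C(33,3)·0.16^3·0.84^30 = 0.119567
1 − 0.203419 = 0.796581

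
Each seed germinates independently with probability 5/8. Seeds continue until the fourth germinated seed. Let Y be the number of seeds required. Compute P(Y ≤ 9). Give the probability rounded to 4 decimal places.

0.9260

Finishing within 9 seeds ⇔ at least 4 successes in the first 9. With X ~ Binomial(9, 0.625), P(Y ≤ 9) = 1 − P(X ≤ 3).
  k=0: C(9,0)·0.625^0·0.375^9 = 0.000147
  k=1: C(9,1)·0.625^1·0.375^8 = 0.002200
  k=2: C(9,2)·0.625^2·0.375^7 = 0.014665
  k=3: C(9,3)·0.625^3·0.375^6 = 0.057030
1 − 0.074042 = 0.925958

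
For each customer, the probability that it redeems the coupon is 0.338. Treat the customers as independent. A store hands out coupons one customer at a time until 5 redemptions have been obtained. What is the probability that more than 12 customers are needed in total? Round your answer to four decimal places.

0.6181

Needing more than 12 customers ⇔ fewer than 5 successes in the first 12. With X ~ Binomial(12, 0.338), P(Y > 12) = P(X ≤ 4).
  k=0: C(12,0)·0.338^0·0.662^12 = 0.007084
  k=1: C(12,1)·0.338^1·0.662^11 = 0.043405
  k=2: C(12,2)·0.338^2·0.662^10 = 0.121887
  k=3: C(12,3)·0.338^3·0.662^9 = 0.207441
  k=4: C(12,4)·0.338^4·0.662^8 = 0.238307
P(X ≤ 4) = 0.618123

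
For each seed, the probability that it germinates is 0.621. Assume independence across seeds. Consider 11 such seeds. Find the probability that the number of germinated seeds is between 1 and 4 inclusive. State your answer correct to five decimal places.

X ~ Binomial(11, 0.621); P(1 ≤ X ≤ 4) = Σ C(11,k) p^k (1−p)^(11−k) over k:
  k=1: C(11,1)·0.621^1·0.379^10 = 0.0004177
  k=2: C(11,2)·0.621^2·0.379^9 = 0.0034221
  k=3: C(11,3)·0.621^3·0.379^8 = 0.0168218
  k=4: C(11,4)·0.621^4·0.379^7 = 0.0551258
Total = 0.0757874

0.07579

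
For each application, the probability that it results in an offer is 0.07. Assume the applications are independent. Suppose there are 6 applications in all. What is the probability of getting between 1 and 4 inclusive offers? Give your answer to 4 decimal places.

X ~ Binomial(6, 0.07); P(1 ≤ X ≤ 4) = Σ C(6,k) p^k (1−p)^(6−k) over k:
  k=1: C(6,1)·0.07^1·0.93^5 = 0.292189
  k=2: C(6,2)·0.07^2·0.93^4 = 0.054982
  k=3: C(6,3)·0.07^3·0.93^3 = 0.005518
  k=4: C(6,4)·0.07^4·0.93^2 = 0.000311
Total = 0.353000

0.3530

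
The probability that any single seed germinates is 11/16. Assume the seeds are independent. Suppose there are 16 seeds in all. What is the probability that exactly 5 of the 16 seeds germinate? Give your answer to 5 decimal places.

X ~ Binomial(n=16, p=0.6875).
P(X=5) = C(16,5) · p^5 · (1−p)^11
= 4368 · 0.15359 · 2.7756e-06 = 0.0018621

0.00186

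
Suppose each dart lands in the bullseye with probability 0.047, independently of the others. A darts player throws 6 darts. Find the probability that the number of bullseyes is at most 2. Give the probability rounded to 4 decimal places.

0.9981

X ~ Binomial(6, 0.047); P(X ≤ 2) = Σ C(6,k) p^k (1−p)^(6−k) over k:
  k=0: C(6,0)·0.047^0·0.953^6 = 0.749130
  k=1: C(6,1)·0.047^1·0.953^5 = 0.221673
  k=2: C(6,2)·0.047^2·0.953^4 = 0.027331
Total = 0.998135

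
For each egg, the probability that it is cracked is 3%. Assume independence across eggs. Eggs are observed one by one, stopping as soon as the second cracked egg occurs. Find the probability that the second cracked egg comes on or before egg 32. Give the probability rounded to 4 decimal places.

Finishing within 32 eggs ⇔ at least 2 successes in the first 32. With X ~ Binomial(32, 0.03), P(Y ≤ 32) = 1 − P(X ≤ 1).
  k=0: C(32,0)·0.03^0·0.97^32 = 0.377308
  k=1: C(32,1)·0.03^1·0.97^31 = 0.373418
1 − 0.750725 = 0.249275

0.2493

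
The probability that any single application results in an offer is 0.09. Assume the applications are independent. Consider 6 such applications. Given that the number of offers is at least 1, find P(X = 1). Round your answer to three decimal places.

0.780

X ~ Binomial(6, 0.09). Want P(X=1 | X≥1) = P(X=1) / P(X≥1).
P(X=1) = C(6,1)·0.09^1·0.91^5 = 0.33698
P(X≥1) = 1 − 0.56787 = 0.43213
Ratio = 0.33698 / 0.43213 = 0.77980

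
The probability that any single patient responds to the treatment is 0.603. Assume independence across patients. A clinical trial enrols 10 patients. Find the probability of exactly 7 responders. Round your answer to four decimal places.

0.2177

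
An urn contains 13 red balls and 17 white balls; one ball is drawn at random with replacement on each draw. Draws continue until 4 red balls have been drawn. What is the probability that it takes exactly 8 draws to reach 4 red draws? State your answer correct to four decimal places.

0.1273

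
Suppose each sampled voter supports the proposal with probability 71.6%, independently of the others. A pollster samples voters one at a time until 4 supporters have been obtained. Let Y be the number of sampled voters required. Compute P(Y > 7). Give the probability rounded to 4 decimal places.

0.1062

Needing more than 7 sampled voters ⇔ fewer than 4 successes in the first 7. With X ~ Binomial(7, 0.716), P(Y > 7) = P(X ≤ 3).
  k=0: C(7,0)·0.716^0·0.284^7 = 0.000149
  k=1: C(7,1)·0.716^1·0.284^6 = 0.002630
  k=2: C(7,2)·0.716^2·0.284^5 = 0.019890
  k=3: C(7,3)·0.716^3·0.284^4 = 0.083576
P(X ≤ 3) = 0.106245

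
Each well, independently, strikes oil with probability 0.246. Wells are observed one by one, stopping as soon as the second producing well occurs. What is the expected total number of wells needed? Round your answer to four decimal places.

8.1301

Y = total wells until the second success; negative binomial with r=2, p=0.246.
E[Y] = r / p = 2 / 0.246 = 8.130081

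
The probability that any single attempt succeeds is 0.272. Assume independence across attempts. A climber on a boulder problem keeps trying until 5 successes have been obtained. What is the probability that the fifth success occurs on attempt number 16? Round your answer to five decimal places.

0.06186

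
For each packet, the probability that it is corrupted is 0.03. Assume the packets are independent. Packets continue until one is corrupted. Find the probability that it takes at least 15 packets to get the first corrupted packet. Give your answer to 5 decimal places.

Y = number of packets to the first success; geometric, p = 0.03.
P(Y > 14) = P(first 14 all fail) = (1−p)^14 = 0.6528363

0.65284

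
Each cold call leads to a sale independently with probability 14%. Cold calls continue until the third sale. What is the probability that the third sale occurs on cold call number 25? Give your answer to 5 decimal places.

0.02743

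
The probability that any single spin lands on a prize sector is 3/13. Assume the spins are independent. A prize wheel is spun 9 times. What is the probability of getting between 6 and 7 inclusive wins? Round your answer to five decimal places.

X ~ Binomial(9, 0.230769); P(6 ≤ X ≤ 7) = Σ C(9,k) p^k (1−p)^(9−k) over k:
  k=6: C(9,6)·0.230769^6·0.769231^3 = 0.0057745
  k=7: C(9,7)·0.230769^7·0.769231^2 = 0.0007424
Total = 0.0065170

0.00652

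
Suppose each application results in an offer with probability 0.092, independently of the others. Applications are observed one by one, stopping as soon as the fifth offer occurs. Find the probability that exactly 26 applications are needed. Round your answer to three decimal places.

Y = trial on which the fifth success occurs; negative binomial, r=5, p=0.092.
P(Y=26) = C(25,4) · p^5 · (1−p)^21
= 12650 · 6.5908e-06 · 0.13177 = 0.01099

0.011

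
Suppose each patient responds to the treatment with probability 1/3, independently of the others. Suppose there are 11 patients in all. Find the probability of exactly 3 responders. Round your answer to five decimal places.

0.23845

X ~ Binomial(n=11, p=0.333333).
P(X=3) = C(11,3) · p^3 · (1−p)^8
= 165 · 0.037037 · 0.039018 = 0.2384460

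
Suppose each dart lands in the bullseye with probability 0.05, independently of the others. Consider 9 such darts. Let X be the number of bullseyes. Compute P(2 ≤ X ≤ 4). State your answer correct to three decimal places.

X ~ Binomial(9, 0.05); P(2 ≤ X ≤ 4) = Σ C(9,k) p^k (1−p)^(9−k) over k:
  k=2: C(9,2)·0.05^2·0.95^7 = 0.06285
  k=3: C(9,3)·0.05^3·0.95^6 = 0.00772
  k=4: C(9,4)·0.05^4·0.95^5 = 0.00061
Total = 0.07118

0.071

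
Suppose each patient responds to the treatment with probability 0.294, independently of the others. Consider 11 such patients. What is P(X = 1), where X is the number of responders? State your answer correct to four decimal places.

X ~ Binomial(n=11, p=0.294).
P(X=1) = C(11,1) · p^1 · (1−p)^10
= 11 · 0.294 · 0.030764 = 0.099492

0.0995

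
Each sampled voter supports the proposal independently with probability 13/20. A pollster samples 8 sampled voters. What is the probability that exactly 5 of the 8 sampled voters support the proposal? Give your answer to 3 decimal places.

0.279

X ~ Binomial(n=8, p=0.65).
P(X=5) = C(8,5) · p^5 · (1−p)^3
= 56 · 0.11603 · 0.042875 = 0.27859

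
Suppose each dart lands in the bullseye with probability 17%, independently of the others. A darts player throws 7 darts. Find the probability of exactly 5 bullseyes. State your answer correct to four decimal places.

0.0021

X ~ Binomial(n=7, p=0.17).
P(X=5) = C(7,5) · p^5 · (1−p)^2
= 21 · 0.00014199 · 0.6889 = 0.002054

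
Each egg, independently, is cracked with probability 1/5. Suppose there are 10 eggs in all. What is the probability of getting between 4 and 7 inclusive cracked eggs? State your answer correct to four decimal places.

0.1208

X ~ Binomial(10, 0.20); P(4 ≤ X ≤ 7) = Σ C(10,k) p^k (1−p)^(10−k) over k:
  k=4: C(10,4)·0.20^4·0.80^6 = 0.088080
  k=5: C(10,5)·0.20^5·0.80^5 = 0.026424
  k=6: C(10,6)·0.20^6·0.80^4 = 0.005505
  k=7: C(10,7)·0.20^7·0.80^3 = 0.000786
Total = 0.120796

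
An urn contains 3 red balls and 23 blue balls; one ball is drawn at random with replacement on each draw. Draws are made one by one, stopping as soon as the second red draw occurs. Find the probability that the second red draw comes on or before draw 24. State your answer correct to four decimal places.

0.7822

Finishing within 24 draws ⇔ at least 2 successes in the first 24. With X ~ Binomial(24, 0.115385), P(Y ≤ 24) = 1 − P(X ≤ 1).
  k=0: C(24,0)·0.115385^0·0.884615^24 = 0.052736
  k=1: C(24,1)·0.115385^1·0.884615^23 = 0.165087
1 − 0.217823 = 0.782177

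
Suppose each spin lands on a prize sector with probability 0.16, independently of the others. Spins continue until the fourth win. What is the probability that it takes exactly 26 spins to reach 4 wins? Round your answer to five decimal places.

Y = trial on which the fourth success occurs; negative binomial, r=4, p=0.16.
P(Y=26) = C(25,3) · p^4 · (1−p)^22
= 2300 · 0.00065536 · 0.021585 = 0.0325351

0.03254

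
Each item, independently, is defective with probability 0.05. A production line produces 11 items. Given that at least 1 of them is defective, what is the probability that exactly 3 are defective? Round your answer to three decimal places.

X ~ Binomial(11, 0.05). Want P(X=3 | X≥1) = P(X=3) / P(X≥1).
P(X=3) = C(11,3)·0.05^3·0.95^8 = 0.01368
P(X≥1) = 1 − 0.56880 = 0.43120
Ratio = 0.01368 / 0.43120 = 0.03173

0.032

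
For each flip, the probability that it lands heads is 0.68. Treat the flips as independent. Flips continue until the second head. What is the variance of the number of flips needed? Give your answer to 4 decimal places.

Y = total flips until the second success; negative binomial with r=2, p=0.68.
Var(Y) = r(1−p)/p² = 2·0.32 / 0.68² = 1.384083

1.3841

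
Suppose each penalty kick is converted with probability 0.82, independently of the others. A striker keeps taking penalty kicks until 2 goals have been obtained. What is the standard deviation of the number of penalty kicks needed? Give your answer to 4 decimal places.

0.7317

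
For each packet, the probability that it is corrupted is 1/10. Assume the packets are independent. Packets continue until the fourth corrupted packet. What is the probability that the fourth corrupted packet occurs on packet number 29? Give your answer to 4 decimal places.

0.0235

Y = trial on which the fourth success occurs; negative binomial, r=4, p=0.10.
P(Y=29) = C(28,3) · p^4 · (1−p)^25
= 3276 · 0.0001 · 0.07179 = 0.023518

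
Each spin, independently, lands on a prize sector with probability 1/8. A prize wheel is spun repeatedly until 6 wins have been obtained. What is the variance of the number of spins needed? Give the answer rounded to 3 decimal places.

Y = total spins until the sixth success; negative binomial with r=6, p=0.125.
Var(Y) = r(1−p)/p² = 6·0.875 / 0.125² = 336.00000

336.000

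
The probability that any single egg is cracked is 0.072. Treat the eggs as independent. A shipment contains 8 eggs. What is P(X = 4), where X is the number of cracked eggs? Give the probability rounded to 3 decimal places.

X ~ Binomial(n=8, p=0.072).
P(X=4) = C(8,4) · p^4 · (1−p)^4
= 70 · 2.6874e-05 · 0.74164 = 0.00140

0.001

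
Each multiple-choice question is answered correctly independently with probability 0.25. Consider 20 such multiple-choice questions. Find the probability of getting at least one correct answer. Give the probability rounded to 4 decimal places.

0.9968

P(at least one) = 1 − P(none) = 1 − (1 − 0.25)^20
= 1 − 0.003171 = 0.996829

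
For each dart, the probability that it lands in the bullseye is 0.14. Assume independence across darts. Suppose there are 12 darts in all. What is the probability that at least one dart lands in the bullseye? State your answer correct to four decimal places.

0.8363

P(at least one) = 1 − P(none) = 1 − (1 − 0.14)^12
= 1 − 0.163675 = 0.836325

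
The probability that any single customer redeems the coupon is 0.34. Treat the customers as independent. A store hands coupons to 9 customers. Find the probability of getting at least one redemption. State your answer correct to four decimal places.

0.9762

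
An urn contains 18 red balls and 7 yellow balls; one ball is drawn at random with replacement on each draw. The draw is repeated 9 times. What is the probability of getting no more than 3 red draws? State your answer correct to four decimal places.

X ~ Binomial(9, 0.72); P(X ≤ 3) = Σ C(9,k) p^k (1−p)^(9−k) over k:
  k=0: C(9,0)·0.72^0·0.28^9 = 0.000011
  k=1: C(9,1)·0.72^1·0.28^8 = 0.000245
  k=2: C(9,2)·0.72^2·0.28^7 = 0.002518
  k=3: C(9,3)·0.72^3·0.28^6 = 0.015109
Total = 0.017882

0.0179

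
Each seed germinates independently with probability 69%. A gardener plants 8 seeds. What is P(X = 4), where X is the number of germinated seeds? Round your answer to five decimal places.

X ~ Binomial(n=8, p=0.69).
P(X=4) = C(8,4) · p^4 · (1−p)^4
= 70 · 0.22667 · 0.0092352 = 0.1465349

0.14653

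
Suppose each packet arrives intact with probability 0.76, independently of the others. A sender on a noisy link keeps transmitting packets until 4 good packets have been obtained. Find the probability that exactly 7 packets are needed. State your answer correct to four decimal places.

Y = trial on which the fourth success occurs; negative binomial, r=4, p=0.76.
P(Y=7) = C(6,3) · p^4 · (1−p)^3
= 20 · 0.33362 · 0.013824 = 0.092240

0.0922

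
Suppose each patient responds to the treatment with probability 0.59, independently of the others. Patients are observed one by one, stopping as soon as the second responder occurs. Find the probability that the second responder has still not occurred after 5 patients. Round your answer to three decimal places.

0.095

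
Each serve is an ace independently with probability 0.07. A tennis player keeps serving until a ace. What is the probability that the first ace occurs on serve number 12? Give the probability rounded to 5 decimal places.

0.03151

Geometric (trials to first success), p = 0.07.
P(Y = 12) = (1−p)^11 · p = 0.4501 · 0.07 = 0.0315072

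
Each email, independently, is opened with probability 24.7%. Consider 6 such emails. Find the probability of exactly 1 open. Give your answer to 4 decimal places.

0.3588

X ~ Binomial(n=6, p=0.247).
P(X=1) = C(6,1) · p^1 · (1−p)^5
= 6 · 0.247 · 0.24209 = 0.358776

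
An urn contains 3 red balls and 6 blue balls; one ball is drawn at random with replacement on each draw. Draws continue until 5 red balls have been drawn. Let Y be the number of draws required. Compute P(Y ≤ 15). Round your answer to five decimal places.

Finishing within 15 draws ⇔ at least 5 successes in the first 15. With X ~ Binomial(15, 0.333333), P(Y ≤ 15) = 1 − P(X ≤ 4).
  k=0: C(15,0)·0.333333^0·0.666667^15 = 0.0022837
  k=1: C(15,1)·0.333333^1·0.666667^14 = 0.0171274
  k=2: C(15,2)·0.333333^2·0.666667^13 = 0.0599460
  k=3: C(15,3)·0.333333^3·0.666667^12 = 0.1298831
  k=4: C(15,4)·0.333333^4·0.666667^11 = 0.1948246
1 − 0.4040648 = 0.5959352

0.59594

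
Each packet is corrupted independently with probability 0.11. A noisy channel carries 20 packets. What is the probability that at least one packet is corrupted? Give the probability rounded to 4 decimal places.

0.9028

P(at least one) = 1 − P(none) = 1 − (1 − 0.11)^20
= 1 − 0.097230 = 0.902770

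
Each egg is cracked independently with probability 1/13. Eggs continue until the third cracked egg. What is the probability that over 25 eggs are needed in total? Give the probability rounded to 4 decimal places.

Needing more than 25 eggs ⇔ fewer than 3 successes in the first 25. With X ~ Binomial(25, 0.076923), P(Y > 25) = P(X ≤ 2).
  k=0: C(25,0)·0.076923^0·0.923077^25 = 0.135191
  k=1: C(25,1)·0.076923^1·0.923077^24 = 0.281648
  k=2: C(25,2)·0.076923^2·0.923077^23 = 0.281648
P(X ≤ 2) = 0.698486

0.6985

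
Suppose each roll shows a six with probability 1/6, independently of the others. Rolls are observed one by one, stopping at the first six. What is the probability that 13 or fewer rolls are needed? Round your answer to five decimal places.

0.90654

Y = number of rolls to the first success; geometric, p = 0.166667.
P(Y ≤ 13) = 1 − (1−p)^13 = 1 − 0.0934639 = 0.9065361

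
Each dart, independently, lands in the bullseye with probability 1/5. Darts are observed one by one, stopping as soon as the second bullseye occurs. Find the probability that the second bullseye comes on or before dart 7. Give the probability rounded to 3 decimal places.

Finishing within 7 darts ⇔ at least 2 successes in the first 7. With X ~ Binomial(7, 0.20), P(Y ≤ 7) = 1 − P(X ≤ 1).
  k=0: C(7,0)·0.20^0·0.80^7 = 0.20972
  k=1: C(7,1)·0.20^1·0.80^6 = 0.36700
1 − 0.57672 = 0.42328

0.423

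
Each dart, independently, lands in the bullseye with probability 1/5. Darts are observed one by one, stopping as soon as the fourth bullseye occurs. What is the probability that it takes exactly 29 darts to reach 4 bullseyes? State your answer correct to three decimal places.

Y = trial on which the fourth success occurs; negative binomial, r=4, p=0.20.
P(Y=29) = C(28,3) · p^4 · (1−p)^25
= 3276 · 0.0016 · 0.0037779 = 0.01980

0.020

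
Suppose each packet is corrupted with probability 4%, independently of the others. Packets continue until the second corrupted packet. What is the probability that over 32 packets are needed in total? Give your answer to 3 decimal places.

0.632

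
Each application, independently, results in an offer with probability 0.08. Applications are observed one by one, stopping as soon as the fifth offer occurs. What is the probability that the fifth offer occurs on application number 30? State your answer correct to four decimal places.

0.0097

Y = trial on which the fifth success occurs; negative binomial, r=5, p=0.08.
P(Y=30) = C(29,4) · p^5 · (1−p)^25
= 23751 · 3.2768e-06 · 0.12436 = 0.009679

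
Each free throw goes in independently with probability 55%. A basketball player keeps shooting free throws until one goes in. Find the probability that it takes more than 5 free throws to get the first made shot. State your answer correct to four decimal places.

Y = number of free throws to the first success; geometric, p = 0.55.
P(Y > 5) = P(first 5 all fail) = (1−p)^5 = 0.018453

0.0185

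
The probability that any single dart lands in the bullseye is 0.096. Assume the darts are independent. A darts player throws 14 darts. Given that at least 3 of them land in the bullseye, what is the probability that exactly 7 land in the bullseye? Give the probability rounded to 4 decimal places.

X ~ Binomial(14, 0.096). Want P(X=7 | X≥3) = P(X=7) / P(X≥3).
P(X=7) = C(14,7)·0.096^7·0.904^7 = 0.000127
P(X≥3) = 1 − 0.243421 − 0.361900 − 0.249807 = 0.144872
Ratio = 0.000127 / 0.144872 = 0.000878

0.0009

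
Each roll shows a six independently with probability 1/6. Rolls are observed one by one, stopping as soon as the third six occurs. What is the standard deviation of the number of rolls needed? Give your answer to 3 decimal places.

9.487

Y = total rolls until the third success; negative binomial with r=3, p=0.166667.
SD(Y) = √[r(1−p)/p²] = √(90.00000) = 9.48683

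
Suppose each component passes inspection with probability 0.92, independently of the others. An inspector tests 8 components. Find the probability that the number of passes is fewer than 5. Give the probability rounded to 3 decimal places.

0.002

X ~ Binomial(8, 0.92); P(X ≤ 4) = Σ C(8,k) p^k (1−p)^(8−k) over k:
  k=0: C(8,0)·0.92^0·0.08^8 = 0.00000
  k=1: C(8,1)·0.92^1·0.08^7 = 0.00000
  k=2: C(8,2)·0.92^2·0.08^6 = 0.00001
  k=3: C(8,3)·0.92^3·0.08^5 = 0.00014
  k=4: C(8,4)·0.92^4·0.08^4 = 0.00205
Total = 0.00220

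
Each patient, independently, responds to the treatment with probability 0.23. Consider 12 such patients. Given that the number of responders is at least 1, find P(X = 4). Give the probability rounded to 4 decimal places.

0.1789

X ~ Binomial(12, 0.23). Want P(X=4 | X≥1) = P(X=4) / P(X≥1).
P(X=4) = C(12,4)·0.23^4·0.77^8 = 0.171176
P(X≥1) = 1 − 0.043440 = 0.956560
Ratio = 0.171176 / 0.956560 = 0.178949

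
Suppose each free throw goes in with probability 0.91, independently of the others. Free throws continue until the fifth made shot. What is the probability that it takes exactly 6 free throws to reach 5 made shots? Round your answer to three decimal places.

0.281

Y = trial on which the fifth success occurs; negative binomial, r=5, p=0.91.
P(Y=6) = C(5,4) · p^5 · (1−p)^1
= 5 · 0.62403 · 0.09 = 0.28081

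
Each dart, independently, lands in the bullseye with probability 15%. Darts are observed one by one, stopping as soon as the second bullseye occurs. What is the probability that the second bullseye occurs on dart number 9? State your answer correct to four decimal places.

0.0577

Y = trial on which the second success occurs; negative binomial, r=2, p=0.15.
P(Y=9) = C(8,1) · p^2 · (1−p)^7
= 8 · 0.0225 · 0.32058 = 0.057704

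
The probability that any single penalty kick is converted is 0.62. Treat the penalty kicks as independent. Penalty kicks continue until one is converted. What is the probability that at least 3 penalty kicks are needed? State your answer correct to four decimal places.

0.1444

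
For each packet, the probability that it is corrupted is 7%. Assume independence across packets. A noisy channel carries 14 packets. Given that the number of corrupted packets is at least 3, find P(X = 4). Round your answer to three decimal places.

0.167

X ~ Binomial(14, 0.07). Want P(X=4 | X≥3) = P(X=4) / P(X≥3).
P(X=4) = C(14,4)·0.07^4·0.93^10 = 0.01163
P(X≥3) = 1 − 0.36204 − 0.38151 − 0.18665 = 0.06980
Ratio = 0.01163 / 0.06980 = 0.16666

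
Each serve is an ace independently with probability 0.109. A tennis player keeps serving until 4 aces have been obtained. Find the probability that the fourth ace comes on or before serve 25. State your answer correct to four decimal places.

Finishing within 25 serves ⇔ at least 4 successes in the first 25. With X ~ Binomial(25, 0.109), P(Y ≤ 25) = 1 − P(X ≤ 3).
  k=0: C(25,0)·0.109^0·0.891^25 = 0.055840
  k=1: C(25,1)·0.109^1·0.891^24 = 0.170778
  k=2: C(25,2)·0.109^2·0.891^23 = 0.250704
  k=3: C(25,3)·0.109^3·0.891^22 = 0.235135
1 − 0.712456 = 0.287544

0.2875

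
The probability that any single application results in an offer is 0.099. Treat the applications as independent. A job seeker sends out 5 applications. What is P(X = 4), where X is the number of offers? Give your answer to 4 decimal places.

X ~ Binomial(n=5, p=0.099).
P(X=4) = C(5,4) · p^4 · (1−p)^1
= 5 · 9.606e-05 · 0.901 = 0.000433

0.0004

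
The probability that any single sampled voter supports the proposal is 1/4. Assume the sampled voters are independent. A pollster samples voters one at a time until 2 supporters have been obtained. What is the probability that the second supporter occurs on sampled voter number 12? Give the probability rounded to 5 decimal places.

Y = trial on which the second success occurs; negative binomial, r=2, p=0.25.
P(Y=12) = C(11,1) · p^2 · (1−p)^10
= 11 · 0.0625 · 0.056314 = 0.0387155

0.03872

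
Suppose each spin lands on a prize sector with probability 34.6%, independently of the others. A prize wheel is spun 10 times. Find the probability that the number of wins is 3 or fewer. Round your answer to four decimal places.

0.5247

X ~ Binomial(10, 0.346); P(X ≤ 3) = Σ C(10,k) p^k (1−p)^(10−k) over k:
  k=0: C(10,0)·0.346^0·0.654^10 = 0.014315
  k=1: C(10,1)·0.346^1·0.654^9 = 0.075731
  k=2: C(10,2)·0.346^2·0.654^8 = 0.180296
  k=3: C(10,3)·0.346^3·0.654^7 = 0.254363
Total = 0.524705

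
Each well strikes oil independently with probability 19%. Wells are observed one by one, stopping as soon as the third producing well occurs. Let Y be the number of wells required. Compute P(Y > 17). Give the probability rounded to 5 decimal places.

0.34684

Needing more than 17 wells ⇔ fewer than 3 successes in the first 17. With X ~ Binomial(17, 0.19), P(Y > 17) = P(X ≤ 2).
  k=0: C(17,0)·0.19^0·0.81^17 = 0.0278128
  k=1: C(17,1)·0.19^1·0.81^16 = 0.1109080
  k=2: C(17,2)·0.19^2·0.81^15 = 0.2081236
P(X ≤ 2) = 0.3468445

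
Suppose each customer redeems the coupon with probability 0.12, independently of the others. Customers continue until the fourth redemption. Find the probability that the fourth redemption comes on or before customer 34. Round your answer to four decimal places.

Finishing within 34 customers ⇔ at least 4 successes in the first 34. With X ~ Binomial(34, 0.12), P(Y ≤ 34) = 1 − P(X ≤ 3).
  k=0: C(34,0)·0.12^0·0.88^34 = 0.012954
  k=1: C(34,1)·0.12^1·0.88^33 = 0.060060
  k=2: C(34,2)·0.12^2·0.88^32 = 0.135136
  k=3: C(34,3)·0.12^3·0.88^31 = 0.196561
1 − 0.404712 = 0.595288

0.5953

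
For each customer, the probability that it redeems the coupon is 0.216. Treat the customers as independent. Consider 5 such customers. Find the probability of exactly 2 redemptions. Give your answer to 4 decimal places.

0.2248

X ~ Binomial(n=5, p=0.216).
P(X=2) = C(5,2) · p^2 · (1−p)^3
= 10 · 0.046656 · 0.48189 = 0.224831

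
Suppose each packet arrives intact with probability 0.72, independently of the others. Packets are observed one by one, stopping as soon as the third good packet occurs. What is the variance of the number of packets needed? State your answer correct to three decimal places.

1.620

Y = total packets until the third success; negative binomial with r=3, p=0.72.
Var(Y) = r(1−p)/p² = 3·0.28 / 0.72² = 1.62037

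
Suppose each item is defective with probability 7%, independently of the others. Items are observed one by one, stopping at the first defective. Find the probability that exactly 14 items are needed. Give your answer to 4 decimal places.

0.0273

Geometric (trials to first success), p = 0.07.
P(Y = 14) = (1−p)^13 · p = 0.38929 · 0.07 = 0.027251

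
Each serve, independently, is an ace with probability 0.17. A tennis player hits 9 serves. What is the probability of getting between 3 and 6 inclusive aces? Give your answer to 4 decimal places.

0.1860

X ~ Binomial(9, 0.17); P(3 ≤ X ≤ 6) = Σ C(9,k) p^k (1−p)^(9−k) over k:
  k=3: C(9,3)·0.17^3·0.83^6 = 0.134926
  k=4: C(9,4)·0.17^4·0.83^5 = 0.041453
  k=5: C(9,5)·0.17^5·0.83^4 = 0.008490
  k=6: C(9,6)·0.17^6·0.83^3 = 0.001159
Total = 0.186028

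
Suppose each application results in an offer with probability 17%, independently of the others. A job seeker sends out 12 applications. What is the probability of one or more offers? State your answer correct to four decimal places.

P(at least one) = 1 − P(none) = 1 − (1 − 0.17)^12
= 1 − 0.106890 = 0.893110

0.8931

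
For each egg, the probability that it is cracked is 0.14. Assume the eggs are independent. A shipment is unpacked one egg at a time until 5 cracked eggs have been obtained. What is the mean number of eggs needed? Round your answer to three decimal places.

Y = total eggs until the fifth success; negative binomial with r=5, p=0.14.
E[Y] = r / p = 5 / 0.14 = 35.71429

35.714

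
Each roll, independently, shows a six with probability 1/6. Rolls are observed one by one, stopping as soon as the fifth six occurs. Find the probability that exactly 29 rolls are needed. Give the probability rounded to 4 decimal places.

0.0331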